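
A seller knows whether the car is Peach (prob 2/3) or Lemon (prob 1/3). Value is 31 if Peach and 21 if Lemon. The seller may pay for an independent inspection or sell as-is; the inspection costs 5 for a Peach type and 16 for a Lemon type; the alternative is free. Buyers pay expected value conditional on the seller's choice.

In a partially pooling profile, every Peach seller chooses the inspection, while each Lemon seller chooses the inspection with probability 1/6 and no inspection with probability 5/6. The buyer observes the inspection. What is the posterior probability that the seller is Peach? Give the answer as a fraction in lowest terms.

P(the inspection) = (2/3)·1 + (1/3)·(1/6) = 13/18.
By Bayes' rule, P(Peach | the inspection) = (2/3) / (13/18) = 12/13.

12/13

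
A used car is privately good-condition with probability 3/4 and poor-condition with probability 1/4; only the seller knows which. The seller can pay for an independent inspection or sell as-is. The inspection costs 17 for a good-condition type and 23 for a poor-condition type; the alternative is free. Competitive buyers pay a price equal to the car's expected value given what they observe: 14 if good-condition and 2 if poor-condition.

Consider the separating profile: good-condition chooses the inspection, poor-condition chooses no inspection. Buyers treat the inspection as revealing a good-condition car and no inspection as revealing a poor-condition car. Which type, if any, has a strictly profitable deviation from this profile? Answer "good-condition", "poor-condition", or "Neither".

The inspection pays 14; no inspection pays 2.
good-condition: assigned the inspection, nets 14 − 17 = -3; deviating to no inspection nets 2.
poor-condition: assigned no inspection, nets 2; deviating to the inspection nets 14 − 23 = -9.
The good-condition type gains 5 by deviating.

good-condition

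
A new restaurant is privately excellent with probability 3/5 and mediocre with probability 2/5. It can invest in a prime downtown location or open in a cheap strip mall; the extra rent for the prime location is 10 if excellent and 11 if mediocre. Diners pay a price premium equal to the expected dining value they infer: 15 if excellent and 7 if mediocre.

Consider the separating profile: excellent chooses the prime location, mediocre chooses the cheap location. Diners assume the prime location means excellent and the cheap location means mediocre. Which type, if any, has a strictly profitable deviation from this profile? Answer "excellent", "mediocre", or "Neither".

excellent

The prime location pays 15; the cheap location pays 7.
excellent: assigned the prime location, nets 15 − 10 = 5; deviating to the cheap location nets 7.
mediocre: assigned the cheap location, nets 7; deviating to the prime location nets 15 − 11 = 4.
The excellent type gains 2 by deviating.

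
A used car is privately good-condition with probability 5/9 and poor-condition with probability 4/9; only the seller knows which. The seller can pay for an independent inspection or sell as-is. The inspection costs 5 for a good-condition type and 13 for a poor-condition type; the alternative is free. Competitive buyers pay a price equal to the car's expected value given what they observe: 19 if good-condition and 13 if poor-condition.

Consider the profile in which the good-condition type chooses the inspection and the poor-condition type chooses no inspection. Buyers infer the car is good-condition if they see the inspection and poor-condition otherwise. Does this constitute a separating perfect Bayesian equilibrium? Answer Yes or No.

Under these beliefs, the inspection earns price 19 and no inspection earns price 13.
good-condition: the inspection nets 19 − 5 = 14; no inspection nets 13. good-condition prefers the inspection.
poor-condition: the inspection nets 19 − 13 = 6; no inspection nets 13. poor-condition prefers no inspection.
Neither type deviates, so the separating profile is an equilibrium.

Yes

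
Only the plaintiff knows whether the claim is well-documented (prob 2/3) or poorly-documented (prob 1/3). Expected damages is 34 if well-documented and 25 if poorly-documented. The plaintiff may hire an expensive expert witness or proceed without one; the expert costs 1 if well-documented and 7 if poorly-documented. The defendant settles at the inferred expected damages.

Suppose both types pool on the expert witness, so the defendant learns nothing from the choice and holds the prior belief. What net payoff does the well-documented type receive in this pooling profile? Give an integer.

30

Pooled settlement = 2/3·34 + 1/3·25 = 31.
well-documented pays cost 1 for the expert witness, so net payoff = 31 − 1 = 30.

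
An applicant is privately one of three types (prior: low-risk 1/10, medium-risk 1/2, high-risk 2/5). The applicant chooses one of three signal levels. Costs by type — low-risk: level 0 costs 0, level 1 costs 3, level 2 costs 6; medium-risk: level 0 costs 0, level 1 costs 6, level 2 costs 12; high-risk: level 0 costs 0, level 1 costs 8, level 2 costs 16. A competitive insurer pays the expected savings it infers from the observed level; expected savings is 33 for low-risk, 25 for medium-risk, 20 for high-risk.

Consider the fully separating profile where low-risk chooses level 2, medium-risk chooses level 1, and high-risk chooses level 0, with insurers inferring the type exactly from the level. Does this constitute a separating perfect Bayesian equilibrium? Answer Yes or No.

Separating rebates: level 2 → 33, level 1 → 25, level 0 → 20.
low-risk (assigned level 2): level 0: 20 − 0 = 20; level 1: 25 − 3 = 22; level 2: 33 − 6 = 27. low-risk stays.
medium-risk (assigned level 1): level 0: 20 − 0 = 20; level 1: 25 − 6 = 19; level 2: 33 − 12 = 21. medium-risk prefers level 2.
high-risk (assigned level 0): level 0: 20 − 0 = 20; level 1: 25 − 8 = 17; level 2: 33 − 16 = 17. high-risk stays.
At least one type deviates; the separating profile fails.

No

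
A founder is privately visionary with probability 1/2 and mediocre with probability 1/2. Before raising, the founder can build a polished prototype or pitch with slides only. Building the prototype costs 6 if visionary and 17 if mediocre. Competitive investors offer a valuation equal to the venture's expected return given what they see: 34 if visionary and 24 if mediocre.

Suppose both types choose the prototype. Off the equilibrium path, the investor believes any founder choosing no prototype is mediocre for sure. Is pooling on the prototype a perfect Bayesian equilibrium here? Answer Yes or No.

On path, the investor holds the prior and pays 1/2·34 + 1/2·24 = 29. Off path (no prototype), believing mediocre, it pays 24.
visionary: the prototype nets 29 − 6 = 23; no prototype nets 24. visionary would deviate.
mediocre: the prototype nets 29 − 17 = 12; no prototype nets 24. mediocre would deviate.
A type deviates, so pooling fails.

No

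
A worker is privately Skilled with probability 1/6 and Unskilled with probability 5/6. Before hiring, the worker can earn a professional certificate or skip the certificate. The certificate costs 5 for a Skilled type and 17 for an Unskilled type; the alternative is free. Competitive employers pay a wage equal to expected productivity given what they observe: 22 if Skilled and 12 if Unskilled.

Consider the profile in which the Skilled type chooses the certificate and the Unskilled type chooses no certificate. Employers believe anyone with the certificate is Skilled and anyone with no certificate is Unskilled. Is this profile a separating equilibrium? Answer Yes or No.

Yes

Under these beliefs, the certificate earns wage 22 and no certificate earns wage 12.
Skilled: the certificate nets 22 − 5 = 17; no certificate nets 12. Skilled prefers the certificate.
Unskilled: the certificate nets 22 − 17 = 5; no certificate nets 12. Unskilled prefers no certificate.
Neither type deviates, so the separating profile is an equilibrium.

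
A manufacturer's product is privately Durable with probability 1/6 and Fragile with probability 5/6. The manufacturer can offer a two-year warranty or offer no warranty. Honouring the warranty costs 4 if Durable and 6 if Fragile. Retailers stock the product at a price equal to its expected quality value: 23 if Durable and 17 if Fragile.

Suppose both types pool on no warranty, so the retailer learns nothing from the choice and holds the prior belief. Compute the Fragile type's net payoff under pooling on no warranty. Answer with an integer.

Pooled price = 1/6·23 + 5/6·17 = 18.
Fragile pays no cost for no warranty, so net payoff = 18.

18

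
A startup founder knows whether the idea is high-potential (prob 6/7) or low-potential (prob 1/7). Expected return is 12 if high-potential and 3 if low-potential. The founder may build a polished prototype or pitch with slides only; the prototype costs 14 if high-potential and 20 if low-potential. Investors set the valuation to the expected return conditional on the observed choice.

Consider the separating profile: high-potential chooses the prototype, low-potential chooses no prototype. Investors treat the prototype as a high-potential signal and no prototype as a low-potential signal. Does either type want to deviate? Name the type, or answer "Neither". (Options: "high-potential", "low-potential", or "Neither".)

The prototype pays 12; no prototype pays 3.
high-potential: assigned the prototype, nets 12 − 14 = -2; deviating to no prototype nets 3.
low-potential: assigned no prototype, nets 3; deviating to the prototype nets 12 − 20 = -8.
The high-potential type gains 5 by deviating.

high-potential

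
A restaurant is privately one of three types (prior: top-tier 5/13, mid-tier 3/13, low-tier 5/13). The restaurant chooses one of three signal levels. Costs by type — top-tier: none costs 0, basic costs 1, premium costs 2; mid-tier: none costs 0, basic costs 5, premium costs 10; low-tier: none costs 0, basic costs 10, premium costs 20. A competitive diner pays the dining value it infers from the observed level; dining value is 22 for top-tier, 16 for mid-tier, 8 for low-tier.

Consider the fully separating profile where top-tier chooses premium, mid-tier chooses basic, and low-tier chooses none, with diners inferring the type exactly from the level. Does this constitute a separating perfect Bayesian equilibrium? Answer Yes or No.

Separating price premiums: premium → 22, basic → 16, none → 8.
top-tier (assigned premium): none: 8 − 0 = 8; basic: 16 − 1 = 15; premium: 22 − 2 = 20. top-tier stays.
mid-tier (assigned basic): none: 8 − 0 = 8; basic: 16 − 5 = 11; premium: 22 − 10 = 12. mid-tier prefers premium.
low-tier (assigned none): none: 8 − 0 = 8; basic: 16 − 10 = 6; premium: 22 − 20 = 2. low-tier stays.
At least one type deviates; the separating profile fails.

No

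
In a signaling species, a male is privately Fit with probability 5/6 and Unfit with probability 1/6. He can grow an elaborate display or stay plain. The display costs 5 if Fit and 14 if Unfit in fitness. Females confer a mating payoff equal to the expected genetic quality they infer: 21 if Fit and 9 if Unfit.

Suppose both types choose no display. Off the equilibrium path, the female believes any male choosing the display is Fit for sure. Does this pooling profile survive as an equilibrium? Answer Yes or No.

Yes

On path, the female holds the prior and pays 5/6·21 + 1/6·9 = 19. Off path (the display), believing Fit, it pays 21.
Fit: no display nets 19; the display nets 21 − 5 = 16. Fit stays.
Unfit: no display nets 19; the display nets 21 − 14 = 7. Unfit stays.
No type deviates, so pooling is sustained.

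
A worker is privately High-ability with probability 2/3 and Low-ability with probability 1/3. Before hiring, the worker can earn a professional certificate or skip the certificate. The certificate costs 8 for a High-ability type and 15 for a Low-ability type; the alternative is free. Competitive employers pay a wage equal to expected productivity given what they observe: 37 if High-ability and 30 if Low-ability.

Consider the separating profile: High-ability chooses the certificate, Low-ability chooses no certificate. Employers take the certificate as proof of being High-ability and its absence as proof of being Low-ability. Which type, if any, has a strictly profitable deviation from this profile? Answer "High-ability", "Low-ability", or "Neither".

The certificate pays 37; no certificate pays 30.
High-ability: assigned the certificate, nets 37 − 8 = 29; deviating to no certificate nets 30.
Low-ability: assigned no certificate, nets 30; deviating to the certificate nets 37 − 15 = 22.
The High-ability type gains 1 by deviating.

High-ability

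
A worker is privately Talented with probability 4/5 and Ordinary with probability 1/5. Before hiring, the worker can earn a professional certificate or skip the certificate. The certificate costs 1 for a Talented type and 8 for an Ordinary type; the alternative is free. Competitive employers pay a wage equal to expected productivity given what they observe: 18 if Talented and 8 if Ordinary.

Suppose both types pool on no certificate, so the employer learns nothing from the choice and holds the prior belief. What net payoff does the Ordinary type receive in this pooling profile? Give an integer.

16

Pooled wage = 4/5·18 + 1/5·8 = 16.
Ordinary pays no cost for no certificate, so net payoff = 16.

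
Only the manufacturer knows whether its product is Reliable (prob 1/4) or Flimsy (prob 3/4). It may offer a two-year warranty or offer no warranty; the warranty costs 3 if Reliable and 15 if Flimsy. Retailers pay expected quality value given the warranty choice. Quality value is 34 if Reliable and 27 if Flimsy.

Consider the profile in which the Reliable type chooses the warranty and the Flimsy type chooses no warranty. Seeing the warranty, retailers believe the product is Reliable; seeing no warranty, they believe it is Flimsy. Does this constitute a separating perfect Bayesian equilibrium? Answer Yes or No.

Yes

Under these beliefs, the warranty earns price 34 and no warranty earns price 27.
Reliable: the warranty nets 34 − 3 = 31; no warranty nets 27. Reliable prefers the warranty.
Flimsy: the warranty nets 34 − 15 = 19; no warranty nets 27. Flimsy prefers no warranty.
Neither type deviates, so the separating profile is an equilibrium.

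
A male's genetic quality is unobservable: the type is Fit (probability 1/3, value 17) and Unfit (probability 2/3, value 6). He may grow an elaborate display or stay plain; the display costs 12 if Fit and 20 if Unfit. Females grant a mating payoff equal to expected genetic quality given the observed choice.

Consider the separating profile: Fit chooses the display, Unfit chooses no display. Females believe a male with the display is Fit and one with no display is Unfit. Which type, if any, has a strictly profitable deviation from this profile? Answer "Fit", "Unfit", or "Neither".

Fit

The display pays 17; no display pays 6.
Fit: assigned the display, nets 17 − 12 = 5; deviating to no display nets 6.
Unfit: assigned no display, nets 6; deviating to the display nets 17 − 20 = -3.
The Fit type gains 1 by deviating.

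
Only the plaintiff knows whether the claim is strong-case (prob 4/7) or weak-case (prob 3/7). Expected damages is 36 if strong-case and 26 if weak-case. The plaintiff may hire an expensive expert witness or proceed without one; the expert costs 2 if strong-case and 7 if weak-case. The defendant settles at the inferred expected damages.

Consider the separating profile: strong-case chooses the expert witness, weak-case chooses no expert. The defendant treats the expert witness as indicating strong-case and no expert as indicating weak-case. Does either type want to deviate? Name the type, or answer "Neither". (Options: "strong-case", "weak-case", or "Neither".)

The expert witness pays 36; no expert pays 26.
strong-case: assigned the expert witness, nets 36 − 2 = 34; deviating to no expert nets 26.
weak-case: assigned no expert, nets 26; deviating to the expert witness nets 36 − 7 = 29.
The weak-case type gains 3 by deviating.

weak-case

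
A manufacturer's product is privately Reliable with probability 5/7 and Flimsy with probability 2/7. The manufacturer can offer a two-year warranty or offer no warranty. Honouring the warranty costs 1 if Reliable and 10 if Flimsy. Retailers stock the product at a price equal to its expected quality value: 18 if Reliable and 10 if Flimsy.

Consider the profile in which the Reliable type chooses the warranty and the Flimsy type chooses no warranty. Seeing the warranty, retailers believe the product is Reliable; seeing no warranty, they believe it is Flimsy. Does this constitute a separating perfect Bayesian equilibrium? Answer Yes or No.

Under these beliefs, the warranty earns price 18 and no warranty earns price 10.
Reliable: the warranty nets 18 − 1 = 17; no warranty nets 10. Reliable prefers the warranty.
Flimsy: the warranty nets 18 − 10 = 8; no warranty nets 10. Flimsy prefers no warranty.
Neither type deviates, so the separating profile is an equilibrium.

Yes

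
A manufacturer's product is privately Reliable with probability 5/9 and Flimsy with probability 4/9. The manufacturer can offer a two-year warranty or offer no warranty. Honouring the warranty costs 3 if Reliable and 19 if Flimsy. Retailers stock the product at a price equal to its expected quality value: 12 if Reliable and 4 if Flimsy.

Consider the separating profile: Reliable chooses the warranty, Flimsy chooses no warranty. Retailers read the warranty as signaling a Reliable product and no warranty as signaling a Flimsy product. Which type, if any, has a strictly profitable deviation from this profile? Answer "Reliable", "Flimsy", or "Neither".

The warranty pays 12; no warranty pays 4.
Reliable: assigned the warranty, nets 12 − 3 = 9; deviating to no warranty nets 4.
Flimsy: assigned no warranty, nets 4; deviating to the warranty nets 12 − 19 = -7.
Both types strictly prefer their assigned action; no profitable deviation.

Neither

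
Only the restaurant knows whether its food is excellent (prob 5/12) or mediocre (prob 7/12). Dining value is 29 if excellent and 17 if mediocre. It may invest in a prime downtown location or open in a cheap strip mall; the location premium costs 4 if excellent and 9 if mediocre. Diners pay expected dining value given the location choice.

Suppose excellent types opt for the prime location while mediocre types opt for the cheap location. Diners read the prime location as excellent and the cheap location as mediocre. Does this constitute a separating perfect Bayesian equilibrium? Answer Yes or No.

No

Under these beliefs, the prime location earns price premium 29 and the cheap location earns price premium 17.
excellent: the prime location nets 29 − 4 = 25; the cheap location nets 17. excellent prefers the prime location.
mediocre: the prime location nets 29 − 9 = 20; the cheap location nets 17. mediocre would deviate to the prime location.
mediocre has a profitable deviation, so the profile is not an equilibrium.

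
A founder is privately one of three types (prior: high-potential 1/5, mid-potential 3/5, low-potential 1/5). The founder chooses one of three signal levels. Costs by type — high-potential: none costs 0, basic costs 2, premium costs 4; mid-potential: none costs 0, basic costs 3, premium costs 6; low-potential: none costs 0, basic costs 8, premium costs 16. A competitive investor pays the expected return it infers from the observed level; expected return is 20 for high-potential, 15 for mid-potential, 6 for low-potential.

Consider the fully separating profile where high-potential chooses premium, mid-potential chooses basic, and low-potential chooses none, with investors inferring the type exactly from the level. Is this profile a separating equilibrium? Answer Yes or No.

No

Separating valuations: premium → 20, basic → 15, none → 6.
high-potential (assigned premium): none: 6 − 0 = 6; basic: 15 − 2 = 13; premium: 20 − 4 = 16. high-potential stays.
mid-potential (assigned basic): none: 6 − 0 = 6; basic: 15 − 3 = 12; premium: 20 − 6 = 14. mid-potential prefers premium.
low-potential (assigned none): none: 6 − 0 = 6; basic: 15 − 8 = 7; premium: 20 − 16 = 4. low-potential prefers basic.
At least one type deviates; the separating profile fails.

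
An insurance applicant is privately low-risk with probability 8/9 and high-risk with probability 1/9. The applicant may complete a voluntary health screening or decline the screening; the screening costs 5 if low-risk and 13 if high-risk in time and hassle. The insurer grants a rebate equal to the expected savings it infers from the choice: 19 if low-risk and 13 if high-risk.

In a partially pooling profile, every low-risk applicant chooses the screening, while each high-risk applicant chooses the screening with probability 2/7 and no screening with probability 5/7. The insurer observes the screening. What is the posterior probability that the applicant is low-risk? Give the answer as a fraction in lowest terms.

P(the screening) = (8/9)·1 + (1/9)·(2/7) = 58/63.
By Bayes' rule, P(low-risk | the screening) = (8/9) / (58/63) = 28/29.

28/29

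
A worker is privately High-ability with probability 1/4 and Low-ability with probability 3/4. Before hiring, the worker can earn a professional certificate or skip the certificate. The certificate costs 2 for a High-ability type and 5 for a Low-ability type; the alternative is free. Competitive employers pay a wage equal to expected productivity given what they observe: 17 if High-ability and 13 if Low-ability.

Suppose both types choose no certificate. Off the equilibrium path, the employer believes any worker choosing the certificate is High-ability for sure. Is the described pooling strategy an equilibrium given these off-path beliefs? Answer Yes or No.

On path, the employer holds the prior and pays 1/4·17 + 3/4·13 = 14. Off path (the certificate), believing High-ability, it pays 17.
High-ability: no certificate nets 14; the certificate nets 17 − 2 = 15. High-ability would deviate.
Low-ability: no certificate nets 14; the certificate nets 17 − 5 = 12. Low-ability stays.
A type deviates, so pooling fails.

No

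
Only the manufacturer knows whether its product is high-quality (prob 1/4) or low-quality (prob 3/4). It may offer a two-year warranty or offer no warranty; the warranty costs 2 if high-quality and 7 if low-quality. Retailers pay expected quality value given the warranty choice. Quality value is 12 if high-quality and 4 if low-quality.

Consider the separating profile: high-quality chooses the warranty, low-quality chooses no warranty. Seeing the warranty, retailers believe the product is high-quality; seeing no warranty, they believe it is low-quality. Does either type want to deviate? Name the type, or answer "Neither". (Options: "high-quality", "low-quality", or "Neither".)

low-quality

The warranty pays 12; no warranty pays 4.
high-quality: assigned the warranty, nets 12 − 2 = 10; deviating to no warranty nets 4.
low-quality: assigned no warranty, nets 4; deviating to the warranty nets 12 − 7 = 5.
The low-quality type gains 1 by deviating.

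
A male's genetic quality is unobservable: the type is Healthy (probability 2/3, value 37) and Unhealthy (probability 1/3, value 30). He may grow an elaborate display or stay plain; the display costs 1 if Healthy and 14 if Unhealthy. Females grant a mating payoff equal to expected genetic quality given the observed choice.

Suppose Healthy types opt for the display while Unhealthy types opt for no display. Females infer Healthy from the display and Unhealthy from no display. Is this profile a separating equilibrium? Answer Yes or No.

Under these beliefs, the display earns mating payoff 37 and no display earns mating payoff 30.
Healthy: the display nets 37 − 1 = 36; no display nets 30. Healthy prefers the display.
Unhealthy: the display nets 37 − 14 = 23; no display nets 30. Unhealthy prefers no display.
Neither type deviates, so the separating profile is an equilibrium.

Yes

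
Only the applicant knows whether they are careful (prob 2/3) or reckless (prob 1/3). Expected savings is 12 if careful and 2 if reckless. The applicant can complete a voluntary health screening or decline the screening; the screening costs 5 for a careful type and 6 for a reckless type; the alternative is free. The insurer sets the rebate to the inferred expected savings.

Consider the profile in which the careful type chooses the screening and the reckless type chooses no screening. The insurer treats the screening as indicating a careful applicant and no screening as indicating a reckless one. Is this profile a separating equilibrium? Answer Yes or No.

Under these beliefs, the screening earns rebate 12 and no screening earns rebate 2.
careful: the screening nets 12 − 5 = 7; no screening nets 2. careful prefers the screening.
reckless: the screening nets 12 − 6 = 6; no screening nets 2. reckless would deviate to the screening.
reckless has a profitable deviation, so the profile is not an equilibrium.

No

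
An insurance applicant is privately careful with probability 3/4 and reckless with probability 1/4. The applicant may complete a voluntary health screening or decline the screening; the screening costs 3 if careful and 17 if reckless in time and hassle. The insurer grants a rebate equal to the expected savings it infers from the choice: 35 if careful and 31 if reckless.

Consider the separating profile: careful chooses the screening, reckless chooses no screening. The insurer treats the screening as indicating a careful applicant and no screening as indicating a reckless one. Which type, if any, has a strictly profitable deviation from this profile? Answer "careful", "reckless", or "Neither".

Neither

The screening pays 35; no screening pays 31.
careful: assigned the screening, nets 35 − 3 = 32; deviating to no screening nets 31.
reckless: assigned no screening, nets 31; deviating to the screening nets 35 − 17 = 18.
Both types strictly prefer their assigned action; no profitable deviation.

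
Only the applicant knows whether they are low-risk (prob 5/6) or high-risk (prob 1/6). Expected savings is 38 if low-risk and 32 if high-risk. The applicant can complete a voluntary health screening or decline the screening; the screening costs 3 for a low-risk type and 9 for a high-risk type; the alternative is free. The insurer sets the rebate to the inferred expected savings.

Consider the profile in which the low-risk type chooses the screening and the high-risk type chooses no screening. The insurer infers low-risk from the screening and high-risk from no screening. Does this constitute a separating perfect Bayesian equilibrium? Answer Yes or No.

Under these beliefs, the screening earns rebate 38 and no screening earns rebate 32.
low-risk: the screening nets 38 − 3 = 35; no screening nets 32. low-risk prefers the screening.
high-risk: the screening nets 38 − 9 = 29; no screening nets 32. high-risk prefers no screening.
Neither type deviates, so the separating profile is an equilibrium.

Yes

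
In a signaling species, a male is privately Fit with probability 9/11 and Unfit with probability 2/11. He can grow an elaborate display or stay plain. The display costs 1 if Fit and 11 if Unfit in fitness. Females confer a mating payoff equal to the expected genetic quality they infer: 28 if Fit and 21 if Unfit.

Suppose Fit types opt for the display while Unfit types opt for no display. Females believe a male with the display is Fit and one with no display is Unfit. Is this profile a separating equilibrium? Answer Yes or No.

Yes

Under these beliefs, the display earns mating payoff 28 and no display earns mating payoff 21.
Fit: the display nets 28 − 1 = 27; no display nets 21. Fit prefers the display.
Unfit: the display nets 28 − 11 = 17; no display nets 21. Unfit prefers no display.
Neither type deviates, so the separating profile is an equilibrium.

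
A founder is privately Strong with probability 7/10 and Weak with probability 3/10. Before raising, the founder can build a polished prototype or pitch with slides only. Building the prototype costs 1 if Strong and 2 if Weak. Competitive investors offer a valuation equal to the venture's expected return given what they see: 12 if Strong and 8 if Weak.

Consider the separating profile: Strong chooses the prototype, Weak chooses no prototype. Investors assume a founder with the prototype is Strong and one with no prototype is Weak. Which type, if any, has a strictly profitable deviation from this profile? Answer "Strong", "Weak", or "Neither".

The prototype pays 12; no prototype pays 8.
Strong: assigned the prototype, nets 12 − 1 = 11; deviating to no prototype nets 8.
Weak: assigned no prototype, nets 8; deviating to the prototype nets 12 − 2 = 10.
The Weak type gains 2 by deviating.

Weak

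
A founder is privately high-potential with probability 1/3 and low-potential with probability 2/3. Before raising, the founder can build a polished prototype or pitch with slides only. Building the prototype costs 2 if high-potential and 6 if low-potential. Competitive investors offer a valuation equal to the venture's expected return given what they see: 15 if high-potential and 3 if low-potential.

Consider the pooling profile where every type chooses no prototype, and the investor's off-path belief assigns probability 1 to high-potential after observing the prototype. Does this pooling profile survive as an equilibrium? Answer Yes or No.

No

On path, the investor holds the prior and pays 1/3·15 + 2/3·3 = 7. Off path (the prototype), believing high-potential, it pays 15.
high-potential: no prototype nets 7; the prototype nets 15 − 2 = 13. high-potential would deviate.
low-potential: no prototype nets 7; the prototype nets 15 − 6 = 9. low-potential would deviate.
A type deviates, so pooling fails.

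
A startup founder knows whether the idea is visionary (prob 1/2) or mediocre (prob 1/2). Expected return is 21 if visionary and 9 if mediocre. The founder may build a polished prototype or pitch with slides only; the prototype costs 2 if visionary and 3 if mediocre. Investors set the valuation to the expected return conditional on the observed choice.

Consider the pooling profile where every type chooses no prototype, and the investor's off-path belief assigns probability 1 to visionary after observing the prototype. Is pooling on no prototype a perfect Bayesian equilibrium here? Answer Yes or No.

No

On path, the investor holds the prior and pays 1/2·21 + 1/2·9 = 15. Off path (the prototype), believing visionary, it pays 21.
visionary: no prototype nets 15; the prototype nets 21 − 2 = 19. visionary would deviate.
mediocre: no prototype nets 15; the prototype nets 21 − 3 = 18. mediocre would deviate.
A type deviates, so pooling fails.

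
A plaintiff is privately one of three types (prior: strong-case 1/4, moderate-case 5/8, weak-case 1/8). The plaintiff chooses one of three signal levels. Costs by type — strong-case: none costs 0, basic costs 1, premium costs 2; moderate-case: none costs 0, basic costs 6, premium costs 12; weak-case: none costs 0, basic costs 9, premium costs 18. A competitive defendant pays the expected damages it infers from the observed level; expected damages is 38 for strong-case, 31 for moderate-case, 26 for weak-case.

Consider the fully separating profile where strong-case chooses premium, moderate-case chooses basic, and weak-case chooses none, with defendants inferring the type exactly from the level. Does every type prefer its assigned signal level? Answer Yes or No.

Separating settlements: premium → 38, basic → 31, none → 26.
strong-case (assigned premium): none: 26 − 0 = 26; basic: 31 − 1 = 30; premium: 38 − 2 = 36. strong-case stays.
moderate-case (assigned basic): none: 26 − 0 = 26; basic: 31 − 6 = 25; premium: 38 − 12 = 26. moderate-case prefers none.
weak-case (assigned none): none: 26 − 0 = 26; basic: 31 − 9 = 22; premium: 38 − 18 = 20. weak-case stays.
At least one type deviates; the separating profile fails.

No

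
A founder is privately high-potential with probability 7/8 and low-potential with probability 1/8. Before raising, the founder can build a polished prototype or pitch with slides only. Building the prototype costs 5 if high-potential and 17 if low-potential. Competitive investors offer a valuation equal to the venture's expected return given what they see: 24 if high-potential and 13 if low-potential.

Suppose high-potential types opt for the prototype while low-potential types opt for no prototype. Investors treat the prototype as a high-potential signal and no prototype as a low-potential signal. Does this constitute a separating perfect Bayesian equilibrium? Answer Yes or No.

Under these beliefs, the prototype earns valuation 24 and no prototype earns valuation 13.
high-potential: the prototype nets 24 − 5 = 19; no prototype nets 13. high-potential prefers the prototype.
low-potential: the prototype nets 24 − 17 = 7; no prototype nets 13. low-potential prefers no prototype.
Neither type deviates, so the separating profile is an equilibrium.

Yes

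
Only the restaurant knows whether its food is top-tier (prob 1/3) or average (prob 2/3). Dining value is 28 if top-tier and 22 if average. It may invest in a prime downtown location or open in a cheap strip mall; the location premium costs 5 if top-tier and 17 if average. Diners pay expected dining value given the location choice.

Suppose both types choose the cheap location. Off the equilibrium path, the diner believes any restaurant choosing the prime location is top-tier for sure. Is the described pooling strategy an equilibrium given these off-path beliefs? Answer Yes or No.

On path, the diner holds the prior and pays 1/3·28 + 2/3·22 = 24. Off path (the prime location), believing top-tier, it pays 28.
top-tier: the cheap location nets 24; the prime location nets 28 − 5 = 23. top-tier stays.
average: the cheap location nets 24; the prime location nets 28 − 17 = 11. average stays.
No type deviates, so pooling is sustained.

Yes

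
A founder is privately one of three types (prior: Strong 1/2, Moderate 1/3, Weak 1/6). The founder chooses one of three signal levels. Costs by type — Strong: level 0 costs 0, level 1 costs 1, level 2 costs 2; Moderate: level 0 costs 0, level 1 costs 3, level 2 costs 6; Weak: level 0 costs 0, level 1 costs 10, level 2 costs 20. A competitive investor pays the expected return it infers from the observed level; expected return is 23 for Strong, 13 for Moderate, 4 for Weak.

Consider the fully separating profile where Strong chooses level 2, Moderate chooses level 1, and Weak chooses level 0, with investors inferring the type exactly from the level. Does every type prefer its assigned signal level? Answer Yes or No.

No

Separating valuations: level 2 → 23, level 1 → 13, level 0 → 4.
Strong (assigned level 2): level 0: 4 − 0 = 4; level 1: 13 − 1 = 12; level 2: 23 − 2 = 21. Strong stays.
Moderate (assigned level 1): level 0: 4 − 0 = 4; level 1: 13 − 3 = 10; level 2: 23 − 6 = 17. Moderate prefers level 2.
Weak (assigned level 0): level 0: 4 − 0 = 4; level 1: 13 − 10 = 3; level 2: 23 − 20 = 3. Weak stays.
At least one type deviates; the separating profile fails.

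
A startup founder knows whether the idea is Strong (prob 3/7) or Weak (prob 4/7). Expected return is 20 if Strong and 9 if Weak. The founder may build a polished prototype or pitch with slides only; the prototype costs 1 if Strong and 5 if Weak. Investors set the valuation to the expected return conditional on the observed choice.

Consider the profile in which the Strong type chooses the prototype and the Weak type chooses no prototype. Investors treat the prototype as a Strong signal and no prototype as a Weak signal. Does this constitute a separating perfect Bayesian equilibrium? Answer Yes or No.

No

Under these beliefs, the prototype earns valuation 20 and no prototype earns valuation 9.
Strong: the prototype nets 20 − 1 = 19; no prototype nets 9. Strong prefers the prototype.
Weak: the prototype nets 20 − 5 = 15; no prototype nets 9. Weak would deviate to the prototype.
Weak has a profitable deviation, so the profile is not an equilibrium.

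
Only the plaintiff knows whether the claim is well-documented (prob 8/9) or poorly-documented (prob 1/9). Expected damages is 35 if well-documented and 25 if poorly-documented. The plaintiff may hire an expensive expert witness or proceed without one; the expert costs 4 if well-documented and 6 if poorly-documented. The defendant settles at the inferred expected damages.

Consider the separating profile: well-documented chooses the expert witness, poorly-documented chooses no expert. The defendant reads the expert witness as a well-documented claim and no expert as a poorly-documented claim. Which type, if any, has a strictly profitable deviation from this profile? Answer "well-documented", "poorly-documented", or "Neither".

The expert witness pays 35; no expert pays 25.
well-documented: assigned the expert witness, nets 35 − 4 = 31; deviating to no expert nets 25.
poorly-documented: assigned no expert, nets 25; deviating to the expert witness nets 35 − 6 = 29.
The poorly-documented type gains 4 by deviating.

poorly-documented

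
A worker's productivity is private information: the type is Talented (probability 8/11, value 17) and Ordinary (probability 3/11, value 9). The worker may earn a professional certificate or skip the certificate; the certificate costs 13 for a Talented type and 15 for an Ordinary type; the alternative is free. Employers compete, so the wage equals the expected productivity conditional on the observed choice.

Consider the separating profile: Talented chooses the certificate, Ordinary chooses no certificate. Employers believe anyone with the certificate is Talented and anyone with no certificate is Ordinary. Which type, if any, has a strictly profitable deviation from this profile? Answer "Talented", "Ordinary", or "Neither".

The certificate pays 17; no certificate pays 9.
Talented: assigned the certificate, nets 17 − 13 = 4; deviating to no certificate nets 9.
Ordinary: assigned no certificate, nets 9; deviating to the certificate nets 17 − 15 = 2.
The Talented type gains 5 by deviating.

Talented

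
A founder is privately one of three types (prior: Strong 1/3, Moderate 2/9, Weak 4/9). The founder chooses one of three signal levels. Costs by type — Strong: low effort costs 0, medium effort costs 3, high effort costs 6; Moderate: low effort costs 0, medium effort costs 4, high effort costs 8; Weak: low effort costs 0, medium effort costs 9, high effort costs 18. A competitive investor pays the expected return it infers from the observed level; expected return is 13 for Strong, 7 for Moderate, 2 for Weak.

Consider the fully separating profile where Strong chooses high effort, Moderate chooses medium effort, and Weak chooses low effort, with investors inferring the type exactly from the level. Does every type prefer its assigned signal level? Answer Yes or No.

Separating valuations: high effort → 13, medium effort → 7, low effort → 2.
Strong (assigned high effort): low effort: 2 − 0 = 2; medium effort: 7 − 3 = 4; high effort: 13 − 6 = 7. Strong stays.
Moderate (assigned medium effort): low effort: 2 − 0 = 2; medium effort: 7 − 4 = 3; high effort: 13 − 8 = 5. Moderate prefers high effort.
Weak (assigned low effort): low effort: 2 − 0 = 2; medium effort: 7 − 9 = -2; high effort: 13 − 18 = -5. Weak stays.
At least one type deviates; the separating profile fails.

No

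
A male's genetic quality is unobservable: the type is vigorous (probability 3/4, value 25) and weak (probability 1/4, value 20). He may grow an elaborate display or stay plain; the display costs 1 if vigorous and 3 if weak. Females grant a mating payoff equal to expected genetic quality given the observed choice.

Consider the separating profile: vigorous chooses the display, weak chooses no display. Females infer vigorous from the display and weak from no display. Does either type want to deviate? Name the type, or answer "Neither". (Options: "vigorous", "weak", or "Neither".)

The display pays 25; no display pays 20.
vigorous: assigned the display, nets 25 − 1 = 24; deviating to no display nets 20.
weak: assigned no display, nets 20; deviating to the display nets 25 − 3 = 22.
The weak type gains 2 by deviating.

weak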